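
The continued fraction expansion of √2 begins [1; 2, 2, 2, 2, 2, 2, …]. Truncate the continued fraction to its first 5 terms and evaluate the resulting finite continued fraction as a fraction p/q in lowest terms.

41/29

Collapse the nested fraction from the inside out:
Start with 2.
2 + 1/(2/1) = 2 + 1/2 = 5/2
2 + 1/(5/2) = 2 + 2/5 = 12/5
2 + 1/(12/5) = 2 + 5/12 = 29/12
1 + 1/(29/12) = 1 + 12/29 = 41/29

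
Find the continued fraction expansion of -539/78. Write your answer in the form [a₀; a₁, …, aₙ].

Repeatedly divide and take the remainder:
⌊-539/78⌋ = -7, remainder 7
⌊78/7⌋ = 11, remainder 1
⌊7/1⌋ = 7, remainder 0

[-7; 11, 7]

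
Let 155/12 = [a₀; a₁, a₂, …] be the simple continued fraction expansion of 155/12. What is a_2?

11

⌊155/12⌋ = 12, remainder 11
⌊12/11⌋ = 1, remainder 1
⌊11/1⌋ = 11, remainder 0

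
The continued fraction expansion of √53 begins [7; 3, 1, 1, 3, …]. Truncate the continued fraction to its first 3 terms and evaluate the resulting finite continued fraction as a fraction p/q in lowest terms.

29/4

a_0 = 7: 7/1
a_1 = 3: 22/3
a_2 = 1: 29/4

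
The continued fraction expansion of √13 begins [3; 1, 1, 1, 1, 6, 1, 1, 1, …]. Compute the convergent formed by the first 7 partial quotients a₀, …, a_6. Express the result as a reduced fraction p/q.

a_0 = 3: 3/1
a_1 = 1: 4/1
a_2 = 1: 7/2
a_3 = 1: 11/3
a_4 = 1: 18/5
a_5 = 6: 119/33
a_6 = 1: 137/38

137/38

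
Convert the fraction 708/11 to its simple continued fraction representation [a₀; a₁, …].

708 = 64·11 + 4, so a_0 = 64
11 = 2·4 + 3, so a_1 = 2
4 = 1·3 + 1, so a_2 = 1
3 = 3·1 + 0, so a_3 = 3

[64; 2, 1, 3]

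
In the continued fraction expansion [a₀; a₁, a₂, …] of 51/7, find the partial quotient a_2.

51 = 7·7 + 2, so a_0 = 7
7 = 3·2 + 1, so a_1 = 3
2 = 2·1 + 0, so a_2 = 2

2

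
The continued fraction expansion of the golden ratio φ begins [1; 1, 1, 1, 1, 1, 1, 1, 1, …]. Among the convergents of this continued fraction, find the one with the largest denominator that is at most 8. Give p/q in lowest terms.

List convergents until the denominator exceeds the bound:
a_0 = 1: 1/1  (≤ bound)
a_1 = 1: 2/1  (≤ bound)
a_2 = 1: 3/2  (≤ bound)
a_3 = 1: 5/3  (≤ bound)
a_4 = 1: 8/5  (≤ bound)
a_5 = 1: 13/8  (≤ bound)
a_6 = 1: 21/13  (> 8, stop)

13/8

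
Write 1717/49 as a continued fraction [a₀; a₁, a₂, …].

[35; 24, 2]

Run the Euclidean algorithm, recording each quotient:
1717 ÷ 49 → quotient 35, remainder 2
49 ÷ 2 → quotient 24, remainder 1
2 ÷ 1 → quotient 2, remainder 0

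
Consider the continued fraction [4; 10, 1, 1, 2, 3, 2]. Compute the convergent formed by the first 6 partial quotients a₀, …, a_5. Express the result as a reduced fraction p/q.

Starting at the tail and folding back:
Start with 3.
2 + 1/(3/1) = 2 + 1/3 = 7/3
1 + 1/(7/3) = 1 + 3/7 = 10/7
1 + 1/(10/7) = 1 + 7/10 = 17/10
10 + 1/(17/10) = 10 + 10/17 = 180/17
4 + 1/(180/17) = 4 + 17/180 = 737/180

737/180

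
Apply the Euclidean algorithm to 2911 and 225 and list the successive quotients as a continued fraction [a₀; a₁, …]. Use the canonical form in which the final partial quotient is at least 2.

[12; 1, 15, 14]

Repeatedly divide and take the remainder:
2911 = 12·225 + 211, so a_0 = 12
225 = 1·211 + 14, so a_1 = 1
211 = 15·14 + 1, so a_2 = 15
14 = 14·1 + 0, so a_3 = 14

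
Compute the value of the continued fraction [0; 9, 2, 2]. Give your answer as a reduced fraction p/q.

a_0 = 0: 0/1
a_1 = 9: 1/9
a_2 = 2: 2/19
a_3 = 2: 5/47

5/47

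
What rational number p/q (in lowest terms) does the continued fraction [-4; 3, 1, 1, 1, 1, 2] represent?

Work from the innermost term outward:
Start with 2.
1 + 1/(2/1) = 1 + 1/2 = 3/2
1 + 1/(3/2) = 1 + 2/3 = 5/3
1 + 1/(5/3) = 1 + 3/5 = 8/5
1 + 1/(8/5) = 1 + 5/8 = 13/8
3 + 1/(13/8) = 3 + 8/13 = 47/13
-4 + 1/(47/13) = -4 + 13/47 = -175/47

-175/47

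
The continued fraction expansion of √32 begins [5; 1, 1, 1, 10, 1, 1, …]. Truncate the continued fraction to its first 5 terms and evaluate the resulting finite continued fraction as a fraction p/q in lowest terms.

181/32

Compute successive convergents:
a_0 = 5: 5/1
a_1 = 1: 6/1
a_2 = 1: 11/2
a_3 = 1: 17/3
a_4 = 10: 181/32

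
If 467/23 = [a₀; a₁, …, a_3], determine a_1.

3

Run the Euclidean algorithm, recording each quotient:
467 = 20·23 + 7, so a_0 = 20
23 = 3·7 + 2, so a_1 = 3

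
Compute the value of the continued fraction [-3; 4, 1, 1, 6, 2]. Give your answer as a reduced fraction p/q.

Use the convergent recurrence hₖ = aₖ·hₖ₋₁ + hₖ₋₂ (and likewise for the denominators kₖ):
a_0 = -3: -3/1
a_1 = 4: -11/4
a_2 = 1: -14/5
a_3 = 1: -25/9
a_4 = 6: -164/59
a_5 = 2: -353/127

-353/127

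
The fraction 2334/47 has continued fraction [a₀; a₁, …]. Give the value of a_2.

1

⌊2334/47⌋ = 49, remainder 31
⌊47/31⌋ = 1, remainder 16
⌊31/16⌋ = 1, remainder 15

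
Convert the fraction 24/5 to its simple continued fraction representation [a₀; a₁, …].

[4; 1, 4]

Repeatedly divide and take the remainder:
24 = 4·5 + 4, so a_0 = 4
5 = 1·4 + 1, so a_1 = 1
4 = 4·1 + 0, so a_2 = 4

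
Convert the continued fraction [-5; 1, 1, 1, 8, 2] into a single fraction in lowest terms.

a_0 = -5: -5/1
a_1 = 1: -4/1
a_2 = 1: -9/2
a_3 = 1: -13/3
a_4 = 8: -113/26
a_5 = 2: -239/55

-239/55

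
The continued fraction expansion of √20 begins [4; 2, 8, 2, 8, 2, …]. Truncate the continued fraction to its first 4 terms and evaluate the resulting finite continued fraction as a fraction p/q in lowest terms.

a_0 = 4: 4/1
a_1 = 2: 9/2
a_2 = 8: 76/17
a_3 = 2: 161/36

161/36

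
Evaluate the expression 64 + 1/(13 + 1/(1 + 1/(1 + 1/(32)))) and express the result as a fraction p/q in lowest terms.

56257/878

Starting at the tail and folding back:
Start with 32.
1 + 1/(32/1) = 1 + 1/32 = 33/32
1 + 1/(33/32) = 1 + 32/33 = 65/33
13 + 1/(65/33) = 13 + 33/65 = 878/65
64 + 1/(878/65) = 64 + 65/878 = 56257/878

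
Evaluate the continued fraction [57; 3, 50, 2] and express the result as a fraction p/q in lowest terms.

17486/305

Start with 2.
50 + 1/(2/1) = 50 + 1/2 = 101/2
3 + 1/(101/2) = 3 + 2/101 = 305/101
57 + 1/(305/101) = 57 + 101/305 = 17486/305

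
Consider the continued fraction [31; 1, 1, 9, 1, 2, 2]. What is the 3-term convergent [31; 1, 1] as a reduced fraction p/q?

63/2

a_0 = 31: 31/1
a_1 = 1: 32/1
a_2 = 1: 63/2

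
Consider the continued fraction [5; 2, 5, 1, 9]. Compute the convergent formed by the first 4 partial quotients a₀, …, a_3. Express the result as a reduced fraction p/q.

Compute successive convergents:
a_0 = 5: 5/1
a_1 = 2: 11/2
a_2 = 5: 60/11
a_3 = 1: 71/13

71/13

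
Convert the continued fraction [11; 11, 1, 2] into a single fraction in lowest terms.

a_0 = 11: 11/1
a_1 = 11: 122/11
a_2 = 1: 133/12
a_3 = 2: 388/35

388/35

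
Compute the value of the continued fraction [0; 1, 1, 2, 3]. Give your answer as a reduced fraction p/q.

10/17

a_0 = 0: 0/1
a_1 = 1: 1/1
a_2 = 1: 1/2
a_3 = 2: 3/5
a_4 = 3: 10/17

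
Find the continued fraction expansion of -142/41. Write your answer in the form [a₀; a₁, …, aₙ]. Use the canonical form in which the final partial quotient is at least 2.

[-4; 1, 1, 6, 3]

Apply division with remainder until the remainder is 0:
⌊-142/41⌋ = -4, remainder 22
⌊41/22⌋ = 1, remainder 19
⌊22/19⌋ = 1, remainder 3
⌊19/3⌋ = 6, remainder 1
⌊3/1⌋ = 3, remainder 0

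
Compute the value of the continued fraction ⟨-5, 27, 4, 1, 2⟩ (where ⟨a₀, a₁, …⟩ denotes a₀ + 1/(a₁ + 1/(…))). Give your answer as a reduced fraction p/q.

-1891/381

a_0 = -5: -5/1
a_1 = 27: -134/27
a_2 = 4: -541/109
a_3 = 1: -675/136
a_4 = 2: -1891/381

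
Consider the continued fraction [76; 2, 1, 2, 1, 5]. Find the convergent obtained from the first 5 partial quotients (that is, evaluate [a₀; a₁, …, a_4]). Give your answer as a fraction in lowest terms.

840/11

Use the convergent recurrence hₖ = aₖ·hₖ₋₁ + hₖ₋₂ (and likewise for the denominators kₖ):
a_0 = 76: 76/1
a_1 = 2: 153/2
a_2 = 1: 229/3
a_3 = 2: 611/8
a_4 = 1: 840/11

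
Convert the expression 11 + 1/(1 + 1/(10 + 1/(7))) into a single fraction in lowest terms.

929/78

Starting at the tail and folding back:
Start with 7.
10 + 1/(7/1) = 10 + 1/7 = 71/7
1 + 1/(71/7) = 1 + 7/71 = 78/71
11 + 1/(78/71) = 11 + 71/78 = 929/78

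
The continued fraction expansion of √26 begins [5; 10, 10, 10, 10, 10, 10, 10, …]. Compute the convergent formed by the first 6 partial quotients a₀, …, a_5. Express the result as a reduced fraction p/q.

530451/104030

a_0 = 5: 5/1
a_1 = 10: 51/10
a_2 = 10: 515/101
a_3 = 10: 5201/1020
a_4 = 10: 52525/10301
a_5 = 10: 530451/104030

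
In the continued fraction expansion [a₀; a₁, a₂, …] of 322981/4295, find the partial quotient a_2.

322981 ÷ 4295 → quotient 75, remainder 856
4295 ÷ 856 → quotient 5, remainder 15
856 ÷ 15 → quotient 57, remainder 1

57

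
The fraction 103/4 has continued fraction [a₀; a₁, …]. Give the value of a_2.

3

Run the Euclidean algorithm, recording each quotient:
103 = 25·4 + 3, so a_0 = 25
4 = 1·3 + 1, so a_1 = 1
3 = 3·1 + 0, so a_2 = 3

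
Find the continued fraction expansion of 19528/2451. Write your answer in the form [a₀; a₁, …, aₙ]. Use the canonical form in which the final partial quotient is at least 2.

[7; 1, 29, 1, 1, 1, 3, 7]

Repeatedly divide and take the remainder:
19528 ÷ 2451 → quotient 7, remainder 2371
2451 ÷ 2371 → quotient 1, remainder 80
2371 ÷ 80 → quotient 29, remainder 51
80 ÷ 51 → quotient 1, remainder 29
51 ÷ 29 → quotient 1, remainder 22
29 ÷ 22 → quotient 1, remainder 7
22 ÷ 7 → quotient 3, remainder 1
7 ÷ 1 → quotient 7, remainder 0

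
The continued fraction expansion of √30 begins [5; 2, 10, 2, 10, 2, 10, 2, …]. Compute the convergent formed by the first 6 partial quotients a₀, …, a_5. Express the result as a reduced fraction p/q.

Start with 2.
10 + 1/(2/1) = 10 + 1/2 = 21/2
2 + 1/(21/2) = 2 + 2/21 = 44/21
10 + 1/(44/21) = 10 + 21/44 = 461/44
2 + 1/(461/44) = 2 + 44/461 = 966/461
5 + 1/(966/461) = 5 + 461/966 = 5291/966

5291/966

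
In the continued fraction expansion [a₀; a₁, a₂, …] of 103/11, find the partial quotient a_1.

103 ÷ 11 → quotient 9, remainder 4
11 ÷ 4 → quotient 2, remainder 3

2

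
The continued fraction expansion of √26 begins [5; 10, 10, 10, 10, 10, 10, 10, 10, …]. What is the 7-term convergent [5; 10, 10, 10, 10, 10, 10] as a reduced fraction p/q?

Compute successive convergents:
a_0 = 5: 5/1
a_1 = 10: 51/10
a_2 = 10: 515/101
a_3 = 10: 5201/1020
a_4 = 10: 52525/10301
a_5 = 10: 530451/104030
a_6 = 10: 5357035/1050601

5357035/1050601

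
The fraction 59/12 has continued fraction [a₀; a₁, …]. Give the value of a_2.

59 = 4·12 + 11, so a_0 = 4
12 = 1·11 + 1, so a_1 = 1
11 = 11·1 + 0, so a_2 = 11

11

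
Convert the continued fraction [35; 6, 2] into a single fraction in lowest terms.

Start with 2.
6 + 1/(2/1) = 6 + 1/2 = 13/2
35 + 1/(13/2) = 35 + 2/13 = 457/13

457/13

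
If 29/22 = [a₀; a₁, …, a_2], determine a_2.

29 ÷ 22 → quotient 1, remainder 7
22 ÷ 7 → quotient 3, remainder 1
7 ÷ 1 → quotient 7, remainder 0

7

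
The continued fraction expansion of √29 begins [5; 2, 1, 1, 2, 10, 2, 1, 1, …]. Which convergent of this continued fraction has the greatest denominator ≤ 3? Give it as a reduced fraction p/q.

16/3

a_0 = 5: 5/1  (≤ bound)
a_1 = 2: 11/2  (≤ bound)
a_2 = 1: 16/3  (≤ bound)
a_3 = 1: 27/5  (> 3, stop)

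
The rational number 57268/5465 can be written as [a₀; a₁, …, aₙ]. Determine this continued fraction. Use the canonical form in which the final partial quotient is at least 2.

[10; 2, 11, 2, 3, 5, 6]

57268 ÷ 5465 → quotient 10, remainder 2618
5465 ÷ 2618 → quotient 2, remainder 229
2618 ÷ 229 → quotient 11, remainder 99
229 ÷ 99 → quotient 2, remainder 31
99 ÷ 31 → quotient 3, remainder 6
31 ÷ 6 → quotient 5, remainder 1
6 ÷ 1 → quotient 6, remainder 0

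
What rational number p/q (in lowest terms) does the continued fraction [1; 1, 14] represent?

a_0 = 1: 1/1
a_1 = 1: 2/1
a_2 = 14: 29/15

29/15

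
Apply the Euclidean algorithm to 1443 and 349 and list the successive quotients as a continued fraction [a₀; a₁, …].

[4; 7, 2, 2, 1, 6]

⌊1443/349⌋ = 4, remainder 47
⌊349/47⌋ = 7, remainder 20
⌊47/20⌋ = 2, remainder 7
⌊20/7⌋ = 2, remainder 6
⌊7/6⌋ = 1, remainder 1
⌊6/1⌋ = 6, remainder 0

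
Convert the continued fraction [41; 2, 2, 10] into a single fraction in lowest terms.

Start with 10.
2 + 1/(10/1) = 2 + 1/10 = 21/10
2 + 1/(21/10) = 2 + 10/21 = 52/21
41 + 1/(52/21) = 41 + 21/52 = 2153/52

2153/52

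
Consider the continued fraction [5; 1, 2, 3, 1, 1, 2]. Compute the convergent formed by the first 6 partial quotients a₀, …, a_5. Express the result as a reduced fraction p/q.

131/23

Compute successive convergents:
a_0 = 5: 5/1
a_1 = 1: 6/1
a_2 = 2: 17/3
a_3 = 3: 57/10
a_4 = 1: 74/13
a_5 = 1: 131/23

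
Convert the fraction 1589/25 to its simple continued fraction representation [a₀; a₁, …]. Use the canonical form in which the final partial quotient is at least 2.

⌊1589/25⌋ = 63, remainder 14
⌊25/14⌋ = 1, remainder 11
⌊14/11⌋ = 1, remainder 3
⌊11/3⌋ = 3, remainder 2
⌊3/2⌋ = 1, remainder 1
⌊2/1⌋ = 2, remainder 0

[63; 1, 1, 3, 1, 2]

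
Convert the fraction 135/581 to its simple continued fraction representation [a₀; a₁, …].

[0; 4, 3, 3, 2, 2, 2]

Repeatedly divide and take the remainder:
⌊135/581⌋ = 0, remainder 135
⌊581/135⌋ = 4, remainder 41
⌊135/41⌋ = 3, remainder 12
⌊41/12⌋ = 3, remainder 5
⌊12/5⌋ = 2, remainder 2
⌊5/2⌋ = 2, remainder 1
⌊2/1⌋ = 2, remainder 0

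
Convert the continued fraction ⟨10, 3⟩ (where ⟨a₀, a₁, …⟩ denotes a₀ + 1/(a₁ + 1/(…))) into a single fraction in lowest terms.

31/3

Collapse the nested fraction from the inside out:
Start with 3.
10 + 1/(3/1) = 10 + 1/3 = 31/3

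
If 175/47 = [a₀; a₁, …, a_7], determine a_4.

Apply division with remainder until the remainder is 0:
175 ÷ 47 → quotient 3, remainder 34
47 ÷ 34 → quotient 1, remainder 13
34 ÷ 13 → quotient 2, remainder 8
13 ÷ 8 → quotient 1, remainder 5
8 ÷ 5 → quotient 1, remainder 3

1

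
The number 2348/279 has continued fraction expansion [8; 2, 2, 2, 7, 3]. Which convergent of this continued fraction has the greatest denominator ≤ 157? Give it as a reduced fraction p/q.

a_0 = 8: 8/1  (≤ bound)
a_1 = 2: 17/2  (≤ bound)
a_2 = 2: 42/5  (≤ bound)
a_3 = 2: 101/12  (≤ bound)
a_4 = 7: 749/89  (≤ bound)
a_5 = 3: 2348/279  (> 157, stop)

749/89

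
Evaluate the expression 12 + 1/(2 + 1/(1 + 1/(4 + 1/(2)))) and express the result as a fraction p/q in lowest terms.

383/31

a_0 = 12: 12/1
a_1 = 2: 25/2
a_2 = 1: 37/3
a_3 = 4: 173/14
a_4 = 2: 383/31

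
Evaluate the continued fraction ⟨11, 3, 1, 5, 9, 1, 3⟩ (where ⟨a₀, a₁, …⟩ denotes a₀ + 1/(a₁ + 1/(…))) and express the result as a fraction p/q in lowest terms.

10281/913

Use the convergent recurrence hₖ = aₖ·hₖ₋₁ + hₖ₋₂ (and likewise for the denominators kₖ):
a_0 = 11: 11/1
a_1 = 3: 34/3
a_2 = 1: 45/4
a_3 = 5: 259/23
a_4 = 9: 2376/211
a_5 = 1: 2635/234
a_6 = 3: 10281/913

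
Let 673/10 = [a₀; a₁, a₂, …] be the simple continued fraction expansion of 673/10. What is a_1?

Apply division with remainder until the remainder is 0:
673 ÷ 10 → quotient 67, remainder 3
10 ÷ 3 → quotient 3, remainder 1

3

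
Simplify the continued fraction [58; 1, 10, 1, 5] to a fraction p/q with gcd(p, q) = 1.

4183/71

Compute successive convergents:
a_0 = 58: 58/1
a_1 = 1: 59/1
a_2 = 10: 648/11
a_3 = 1: 707/12
a_4 = 5: 4183/71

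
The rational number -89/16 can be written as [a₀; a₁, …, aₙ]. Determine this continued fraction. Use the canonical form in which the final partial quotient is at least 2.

-89 ÷ 16 → quotient -6, remainder 7
16 ÷ 7 → quotient 2, remainder 2
7 ÷ 2 → quotient 3, remainder 1
2 ÷ 1 → quotient 2, remainder 0

[-6; 2, 3, 2]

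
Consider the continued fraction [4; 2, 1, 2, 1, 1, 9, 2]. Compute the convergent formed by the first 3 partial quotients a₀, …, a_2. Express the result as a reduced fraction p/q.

13/3

a_0 = 4: 4/1
a_1 = 2: 9/2
a_2 = 1: 13/3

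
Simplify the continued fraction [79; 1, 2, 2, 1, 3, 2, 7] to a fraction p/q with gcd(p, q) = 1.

a_0 = 79: 79/1
a_1 = 1: 80/1
a_2 = 2: 239/3
a_3 = 2: 558/7
a_4 = 1: 797/10
a_5 = 3: 2949/37
a_6 = 2: 6695/84
a_7 = 7: 49814/625

49814/625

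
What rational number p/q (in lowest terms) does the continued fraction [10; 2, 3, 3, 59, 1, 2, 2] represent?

Start with 2.
2 + 1/(2/1) = 2 + 1/2 = 5/2
1 + 1/(5/2) = 1 + 2/5 = 7/5
59 + 1/(7/5) = 59 + 5/7 = 418/7
3 + 1/(418/7) = 3 + 7/418 = 1261/418
3 + 1/(1261/418) = 3 + 418/1261 = 4201/1261
2 + 1/(4201/1261) = 2 + 1261/4201 = 9663/4201
10 + 1/(9663/4201) = 10 + 4201/9663 = 100831/9663

100831/9663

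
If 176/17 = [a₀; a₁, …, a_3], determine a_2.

1

Repeatedly divide and take the remainder:
176 = 10·17 + 6, so a_0 = 10
17 = 2·6 + 5, so a_1 = 2
6 = 1·5 + 1, so a_2 = 1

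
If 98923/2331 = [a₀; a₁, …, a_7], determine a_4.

98923 = 42·2331 + 1021, so a_0 = 42
2331 = 2·1021 + 289, so a_1 = 2
1021 = 3·289 + 154, so a_2 = 3
289 = 1·154 + 135, so a_3 = 1
154 = 1·135 + 19, so a_4 = 1

1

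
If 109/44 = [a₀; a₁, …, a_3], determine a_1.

Repeatedly divide and take the remainder:
109 ÷ 44 → quotient 2, remainder 21
44 ÷ 21 → quotient 2, remainder 2

2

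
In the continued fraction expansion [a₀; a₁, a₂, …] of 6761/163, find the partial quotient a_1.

2

Run the Euclidean algorithm, recording each quotient:
6761 = 41·163 + 78, so a_0 = 41
163 = 2·78 + 7, so a_1 = 2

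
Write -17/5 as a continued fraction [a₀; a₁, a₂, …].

Repeatedly divide and take the remainder:
⌊-17/5⌋ = -4, remainder 3
⌊5/3⌋ = 1, remainder 2
⌊3/2⌋ = 1, remainder 1
⌊2/1⌋ = 2, remainder 0

[-4; 1, 1, 2]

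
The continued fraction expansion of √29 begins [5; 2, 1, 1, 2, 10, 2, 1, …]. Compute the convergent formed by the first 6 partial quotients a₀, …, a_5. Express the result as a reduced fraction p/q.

727/135

Start with 10.
2 + 1/(10/1) = 2 + 1/10 = 21/10
1 + 1/(21/10) = 1 + 10/21 = 31/21
1 + 1/(31/21) = 1 + 21/31 = 52/31
2 + 1/(52/31) = 2 + 31/52 = 135/52
5 + 1/(135/52) = 5 + 52/135 = 727/135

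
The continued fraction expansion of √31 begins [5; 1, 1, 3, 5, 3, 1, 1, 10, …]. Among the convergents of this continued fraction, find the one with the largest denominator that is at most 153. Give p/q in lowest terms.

List convergents until the denominator exceeds the bound:
a_0 = 5: 5/1  (≤ bound)
a_1 = 1: 6/1  (≤ bound)
a_2 = 1: 11/2  (≤ bound)
a_3 = 3: 39/7  (≤ bound)
a_4 = 5: 206/37  (≤ bound)
a_5 = 3: 657/118  (≤ bound)
a_6 = 1: 863/155  (> 153, stop)

657/118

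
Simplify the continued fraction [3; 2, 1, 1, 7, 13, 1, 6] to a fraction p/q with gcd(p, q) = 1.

12632/3721

Build up convergents one term at a time:
a_0 = 3: 3/1
a_1 = 2: 7/2
a_2 = 1: 10/3
a_3 = 1: 17/5
a_4 = 7: 129/38
a_5 = 13: 1694/499
a_6 = 1: 1823/537
a_7 = 6: 12632/3721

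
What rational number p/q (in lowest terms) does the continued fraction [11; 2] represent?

23/2

Start with 2.
11 + 1/(2/1) = 11 + 1/2 = 23/2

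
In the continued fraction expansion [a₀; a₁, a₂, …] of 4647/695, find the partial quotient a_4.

4647 = 6·695 + 477, so a_0 = 6
695 = 1·477 + 218, so a_1 = 1
477 = 2·218 + 41, so a_2 = 2
218 = 5·41 + 13, so a_3 = 5
41 = 3·13 + 2, so a_4 = 3

3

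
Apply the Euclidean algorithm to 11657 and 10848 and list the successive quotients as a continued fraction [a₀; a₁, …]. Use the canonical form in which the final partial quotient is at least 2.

Apply division with remainder until the remainder is 0:
11657 = 1·10848 + 809, so a_0 = 1
10848 = 13·809 + 331, so a_1 = 13
809 = 2·331 + 147, so a_2 = 2
331 = 2·147 + 37, so a_3 = 2
147 = 3·37 + 36, so a_4 = 3
37 = 1·36 + 1, so a_5 = 1
36 = 36·1 + 0, so a_6 = 36

[1; 13, 2, 2, 3, 1, 36]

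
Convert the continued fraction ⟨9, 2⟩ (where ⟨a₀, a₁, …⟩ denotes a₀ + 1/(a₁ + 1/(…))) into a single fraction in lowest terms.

Build up convergents one term at a time:
a_0 = 9: 9/1
a_1 = 2: 19/2

19/2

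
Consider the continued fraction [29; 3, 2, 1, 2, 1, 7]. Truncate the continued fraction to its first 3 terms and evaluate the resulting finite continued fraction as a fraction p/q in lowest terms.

Starting at the tail and folding back:
Start with 2.
3 + 1/(2/1) = 3 + 1/2 = 7/2
29 + 1/(7/2) = 29 + 2/7 = 205/7

205/7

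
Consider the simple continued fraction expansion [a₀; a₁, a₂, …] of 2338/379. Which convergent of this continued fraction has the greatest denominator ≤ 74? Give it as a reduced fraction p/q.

438/71

a_0 = 6: 6/1  (≤ bound)
a_1 = 5: 31/5  (≤ bound)
a_2 = 1: 37/6  (≤ bound)
a_3 = 11: 438/71  (≤ bound)
a_4 = 1: 475/77  (> 74, stop)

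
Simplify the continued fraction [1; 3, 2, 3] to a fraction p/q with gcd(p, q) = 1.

31/24

Start with 3.
2 + 1/(3/1) = 2 + 1/3 = 7/3
3 + 1/(7/3) = 3 + 3/7 = 24/7
1 + 1/(24/7) = 1 + 7/24 = 31/24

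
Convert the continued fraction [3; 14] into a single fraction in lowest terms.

Compute successive convergents:
a_0 = 3: 3/1
a_1 = 14: 43/14

43/14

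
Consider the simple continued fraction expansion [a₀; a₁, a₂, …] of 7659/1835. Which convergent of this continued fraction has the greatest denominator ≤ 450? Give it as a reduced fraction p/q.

96/23

a_0 = 4: 4/1  (≤ bound)
a_1 = 5: 21/5  (≤ bound)
a_2 = 1: 25/6  (≤ bound)
a_3 = 3: 96/23  (≤ bound)
a_4 = 26: 2521/604  (> 450, stop)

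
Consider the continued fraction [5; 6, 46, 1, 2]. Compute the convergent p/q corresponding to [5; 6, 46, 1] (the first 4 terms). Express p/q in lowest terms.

1462/283

Starting at the tail and folding back:
Start with 1.
46 + 1/(1/1) = 46 + 1/1 = 47/1
6 + 1/(47/1) = 6 + 1/47 = 283/47
5 + 1/(283/47) = 5 + 47/283 = 1462/283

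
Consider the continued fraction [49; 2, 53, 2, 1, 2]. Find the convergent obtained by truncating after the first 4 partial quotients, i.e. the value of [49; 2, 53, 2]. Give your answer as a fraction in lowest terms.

Start with 2.
53 + 1/(2/1) = 53 + 1/2 = 107/2
2 + 1/(107/2) = 2 + 2/107 = 216/107
49 + 1/(216/107) = 49 + 107/216 = 10691/216

10691/216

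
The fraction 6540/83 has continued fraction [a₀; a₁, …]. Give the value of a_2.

3

6540 = 78·83 + 66, so a_0 = 78
83 = 1·66 + 17, so a_1 = 1
66 = 3·17 + 15, so a_2 = 3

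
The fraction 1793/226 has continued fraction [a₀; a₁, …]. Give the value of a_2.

14

Run the Euclidean algorithm, recording each quotient:
1793 ÷ 226 → quotient 7, remainder 211
226 ÷ 211 → quotient 1, remainder 15
211 ÷ 15 → quotient 14, remainder 1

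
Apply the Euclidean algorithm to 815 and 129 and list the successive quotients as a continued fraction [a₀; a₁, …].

815 = 6·129 + 41, so a_0 = 6
129 = 3·41 + 6, so a_1 = 3
41 = 6·6 + 5, so a_2 = 6
6 = 1·5 + 1, so a_3 = 1
5 = 5·1 + 0, so a_4 = 5

[6; 3, 6, 1, 5]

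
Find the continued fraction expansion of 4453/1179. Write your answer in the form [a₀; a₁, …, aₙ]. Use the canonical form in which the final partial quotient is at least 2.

[3; 1, 3, 2, 14, 9]

4453 ÷ 1179 → quotient 3, remainder 916
1179 ÷ 916 → quotient 1, remainder 263
916 ÷ 263 → quotient 3, remainder 127
263 ÷ 127 → quotient 2, remainder 9
127 ÷ 9 → quotient 14, remainder 1
9 ÷ 1 → quotient 9, remainder 0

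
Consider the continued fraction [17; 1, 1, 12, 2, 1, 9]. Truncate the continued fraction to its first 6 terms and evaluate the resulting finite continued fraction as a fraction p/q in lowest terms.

1349/77

Start with 1.
2 + 1/(1/1) = 2 + 1/1 = 3/1
12 + 1/(3/1) = 12 + 1/3 = 37/3
1 + 1/(37/3) = 1 + 3/37 = 40/37
1 + 1/(40/37) = 1 + 37/40 = 77/40
17 + 1/(77/40) = 17 + 40/77 = 1349/77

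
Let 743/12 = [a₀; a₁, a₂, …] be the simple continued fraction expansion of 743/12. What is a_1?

1

⌊743/12⌋ = 61, remainder 11
⌊12/11⌋ = 1, remainder 1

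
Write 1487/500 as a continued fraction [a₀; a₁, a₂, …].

1487 = 2·500 + 487, so a_0 = 2
500 = 1·487 + 13, so a_1 = 1
487 = 37·13 + 6, so a_2 = 37
13 = 2·6 + 1, so a_3 = 2
6 = 6·1 + 0, so a_4 = 6

[2; 1, 37, 2, 6]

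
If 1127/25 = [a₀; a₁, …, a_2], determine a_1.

12

1127 ÷ 25 → quotient 45, remainder 2
25 ÷ 2 → quotient 12, remainder 1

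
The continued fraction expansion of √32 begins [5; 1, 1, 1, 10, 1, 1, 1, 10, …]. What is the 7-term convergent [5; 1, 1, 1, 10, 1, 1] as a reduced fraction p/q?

Work from the innermost term outward:
Start with 1.
1 + 1/(1/1) = 1 + 1/1 = 2/1
10 + 1/(2/1) = 10 + 1/2 = 21/2
1 + 1/(21/2) = 1 + 2/21 = 23/21
1 + 1/(23/21) = 1 + 21/23 = 44/23
1 + 1/(44/23) = 1 + 23/44 = 67/44
5 + 1/(67/44) = 5 + 44/67 = 379/67

379/67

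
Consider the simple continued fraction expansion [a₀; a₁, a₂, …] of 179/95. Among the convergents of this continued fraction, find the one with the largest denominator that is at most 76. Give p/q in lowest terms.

List convergents until the denominator exceeds the bound:
a_0 = 1: 1/1  (≤ bound)
a_1 = 1: 2/1  (≤ bound)
a_2 = 7: 15/8  (≤ bound)
a_3 = 1: 17/9  (≤ bound)
a_4 = 1: 32/17  (≤ bound)
a_5 = 1: 49/26  (≤ bound)
a_6 = 3: 179/95  (> 76, stop)

49/26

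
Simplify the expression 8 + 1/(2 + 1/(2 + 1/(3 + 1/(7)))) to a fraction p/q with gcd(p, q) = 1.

Collapse the nested fraction from the inside out:
Start with 7.
3 + 1/(7/1) = 3 + 1/7 = 22/7
2 + 1/(22/7) = 2 + 7/22 = 51/22
2 + 1/(51/22) = 2 + 22/51 = 124/51
8 + 1/(124/51) = 8 + 51/124 = 1043/124

1043/124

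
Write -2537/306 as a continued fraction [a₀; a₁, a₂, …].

[-9; 1, 2, 2, 3, 1, 1, 5]

Apply division with remainder until the remainder is 0:
⌊-2537/306⌋ = -9, remainder 217
⌊306/217⌋ = 1, remainder 89
⌊217/89⌋ = 2, remainder 39
⌊89/39⌋ = 2, remainder 11
⌊39/11⌋ = 3, remainder 6
⌊11/6⌋ = 1, remainder 5
⌊6/5⌋ = 1, remainder 1
⌊5/1⌋ = 5, remainder 0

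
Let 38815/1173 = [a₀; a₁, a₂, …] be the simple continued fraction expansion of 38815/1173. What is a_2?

15

Run the Euclidean algorithm, recording each quotient:
38815 ÷ 1173 → quotient 33, remainder 106
1173 ÷ 106 → quotient 11, remainder 7
106 ÷ 7 → quotient 15, remainder 1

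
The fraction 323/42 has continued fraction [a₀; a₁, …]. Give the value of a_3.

⌊323/42⌋ = 7, remainder 29
⌊42/29⌋ = 1, remainder 13
⌊29/13⌋ = 2, remainder 3
⌊13/3⌋ = 4, remainder 1

4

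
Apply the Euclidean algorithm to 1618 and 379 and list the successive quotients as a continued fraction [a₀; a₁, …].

[4; 3, 1, 2, 1, 1, 14]

Apply division with remainder until the remainder is 0:
⌊1618/379⌋ = 4, remainder 102
⌊379/102⌋ = 3, remainder 73
⌊102/73⌋ = 1, remainder 29
⌊73/29⌋ = 2, remainder 15
⌊29/15⌋ = 1, remainder 14
⌊15/14⌋ = 1, remainder 1
⌊14/1⌋ = 14, remainder 0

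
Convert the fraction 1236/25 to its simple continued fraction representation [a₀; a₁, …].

Repeatedly divide and take the remainder:
1236 = 49·25 + 11, so a_0 = 49
25 = 2·11 + 3, so a_1 = 2
11 = 3·3 + 2, so a_2 = 3
3 = 1·2 + 1, so a_3 = 1
2 = 2·1 + 0, so a_4 = 2

[49; 2, 3, 1, 2]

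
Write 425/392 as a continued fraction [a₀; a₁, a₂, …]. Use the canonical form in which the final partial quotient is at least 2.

[1; 11, 1, 7, 4]

⌊425/392⌋ = 1, remainder 33
⌊392/33⌋ = 11, remainder 29
⌊33/29⌋ = 1, remainder 4
⌊29/4⌋ = 7, remainder 1
⌊4/1⌋ = 4, remainder 0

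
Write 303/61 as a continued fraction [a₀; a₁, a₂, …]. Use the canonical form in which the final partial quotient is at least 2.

Run the Euclidean algorithm, recording each quotient:
303 ÷ 61 → quotient 4, remainder 59
61 ÷ 59 → quotient 1, remainder 2
59 ÷ 2 → quotient 29, remainder 1
2 ÷ 1 → quotient 2, remainder 0

[4; 1, 29, 2]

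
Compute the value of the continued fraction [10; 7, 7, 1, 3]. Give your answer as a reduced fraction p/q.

2241/221

Work from the innermost term outward:
Start with 3.
1 + 1/(3/1) = 1 + 1/3 = 4/3
7 + 1/(4/3) = 7 + 3/4 = 31/4
7 + 1/(31/4) = 7 + 4/31 = 221/31
10 + 1/(221/31) = 10 + 31/221 = 2241/221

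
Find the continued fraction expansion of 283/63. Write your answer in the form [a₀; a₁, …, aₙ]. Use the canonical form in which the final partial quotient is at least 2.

283 ÷ 63 → quotient 4, remainder 31
63 ÷ 31 → quotient 2, remainder 1
31 ÷ 1 → quotient 31, remainder 0

[4; 2, 31]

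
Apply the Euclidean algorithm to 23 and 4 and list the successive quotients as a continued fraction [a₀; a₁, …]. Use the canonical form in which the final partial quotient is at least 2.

Apply division with remainder until the remainder is 0:
23 = 5·4 + 3, so a_0 = 5
4 = 1·3 + 1, so a_1 = 1
3 = 3·1 + 0, so a_2 = 3

[5; 1, 3]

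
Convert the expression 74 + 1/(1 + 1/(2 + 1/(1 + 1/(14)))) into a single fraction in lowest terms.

a_0 = 74: 74/1
a_1 = 1: 75/1
a_2 = 2: 224/3
a_3 = 1: 299/4
a_4 = 14: 4410/59

4410/59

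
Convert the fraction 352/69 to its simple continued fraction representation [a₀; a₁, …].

Repeatedly divide and take the remainder:
352 = 5·69 + 7, so a_0 = 5
69 = 9·7 + 6, so a_1 = 9
7 = 1·6 + 1, so a_2 = 1
6 = 6·1 + 0, so a_3 = 6

[5; 9, 1, 6]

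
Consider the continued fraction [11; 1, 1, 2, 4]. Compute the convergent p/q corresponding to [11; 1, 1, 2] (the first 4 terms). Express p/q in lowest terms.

Starting at the tail and folding back:
Start with 2.
1 + 1/(2/1) = 1 + 1/2 = 3/2
1 + 1/(3/2) = 1 + 2/3 = 5/3
11 + 1/(5/3) = 11 + 3/5 = 58/5

58/5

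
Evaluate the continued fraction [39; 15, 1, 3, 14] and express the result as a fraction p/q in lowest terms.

Collapse the nested fraction from the inside out:
Start with 14.
3 + 1/(14/1) = 3 + 1/14 = 43/14
1 + 1/(43/14) = 1 + 14/43 = 57/43
15 + 1/(57/43) = 15 + 43/57 = 898/57
39 + 1/(898/57) = 39 + 57/898 = 35079/898

35079/898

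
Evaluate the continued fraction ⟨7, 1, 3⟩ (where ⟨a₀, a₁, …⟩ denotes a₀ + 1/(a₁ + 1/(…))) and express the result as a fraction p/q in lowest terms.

31/4

Start with 3.
1 + 1/(3/1) = 1 + 1/3 = 4/3
7 + 1/(4/3) = 7 + 3/4 = 31/4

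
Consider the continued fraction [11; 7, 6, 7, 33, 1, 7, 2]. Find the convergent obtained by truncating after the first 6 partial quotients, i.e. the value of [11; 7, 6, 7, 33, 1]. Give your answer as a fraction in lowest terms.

117133/10515

a_0 = 11: 11/1
a_1 = 7: 78/7
a_2 = 6: 479/43
a_3 = 7: 3431/308
a_4 = 33: 113702/10207
a_5 = 1: 117133/10515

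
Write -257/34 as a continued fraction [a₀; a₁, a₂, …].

-257 = -8·34 + 15, so a_0 = -8
34 = 2·15 + 4, so a_1 = 2
15 = 3·4 + 3, so a_2 = 3
4 = 1·3 + 1, so a_3 = 1
3 = 3·1 + 0, so a_4 = 3

[-8; 2, 3, 1, 3]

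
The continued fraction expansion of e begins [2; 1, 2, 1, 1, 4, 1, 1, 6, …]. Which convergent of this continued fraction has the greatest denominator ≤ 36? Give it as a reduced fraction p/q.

List convergents until the denominator exceeds the bound:
a_0 = 2: 2/1  (≤ bound)
a_1 = 1: 3/1  (≤ bound)
a_2 = 2: 8/3  (≤ bound)
a_3 = 1: 11/4  (≤ bound)
a_4 = 1: 19/7  (≤ bound)
a_5 = 4: 87/32  (≤ bound)
a_6 = 1: 106/39  (> 36, stop)

87/32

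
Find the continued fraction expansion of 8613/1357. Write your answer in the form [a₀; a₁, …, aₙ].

8613 ÷ 1357 → quotient 6, remainder 471
1357 ÷ 471 → quotient 2, remainder 415
471 ÷ 415 → quotient 1, remainder 56
415 ÷ 56 → quotient 7, remainder 23
56 ÷ 23 → quotient 2, remainder 10
23 ÷ 10 → quotient 2, remainder 3
10 ÷ 3 → quotient 3, remainder 1
3 ÷ 1 → quotient 3, remainder 0

[6; 2, 1, 7, 2, 2, 3, 3]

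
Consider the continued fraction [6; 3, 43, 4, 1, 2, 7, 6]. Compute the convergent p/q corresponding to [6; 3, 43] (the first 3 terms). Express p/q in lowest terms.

Start with 43.
3 + 1/(43/1) = 3 + 1/43 = 130/43
6 + 1/(130/43) = 6 + 43/130 = 823/130

823/130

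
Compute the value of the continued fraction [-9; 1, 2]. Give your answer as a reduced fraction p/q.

Start with 2.
1 + 1/(2/1) = 1 + 1/2 = 3/2
-9 + 1/(3/2) = -9 + 2/3 = -25/3

-25/3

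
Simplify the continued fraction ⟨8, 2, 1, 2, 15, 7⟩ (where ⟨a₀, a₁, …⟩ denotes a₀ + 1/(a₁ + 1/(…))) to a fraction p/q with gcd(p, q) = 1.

7277/869

a_0 = 8: 8/1
a_1 = 2: 17/2
a_2 = 1: 25/3
a_3 = 2: 67/8
a_4 = 15: 1030/123
a_5 = 7: 7277/869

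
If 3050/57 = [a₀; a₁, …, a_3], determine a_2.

Repeatedly divide and take the remainder:
3050 = 53·57 + 29, so a_0 = 53
57 = 1·29 + 28, so a_1 = 1
29 = 1·28 + 1, so a_2 = 1

1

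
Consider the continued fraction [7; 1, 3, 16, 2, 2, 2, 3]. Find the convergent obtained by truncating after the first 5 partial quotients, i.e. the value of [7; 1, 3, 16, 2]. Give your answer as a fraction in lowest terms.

1039/134

Start with 2.
16 + 1/(2/1) = 16 + 1/2 = 33/2
3 + 1/(33/2) = 3 + 2/33 = 101/33
1 + 1/(101/33) = 1 + 33/101 = 134/101
7 + 1/(134/101) = 7 + 101/134 = 1039/134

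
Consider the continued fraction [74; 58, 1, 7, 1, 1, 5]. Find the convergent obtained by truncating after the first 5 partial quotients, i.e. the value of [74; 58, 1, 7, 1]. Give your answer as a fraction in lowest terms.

39229/530

a_0 = 74: 74/1
a_1 = 58: 4293/58
a_2 = 1: 4367/59
a_3 = 7: 34862/471
a_4 = 1: 39229/530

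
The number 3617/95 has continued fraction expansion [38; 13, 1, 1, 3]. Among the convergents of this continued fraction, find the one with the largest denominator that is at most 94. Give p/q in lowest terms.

a_0 = 38: 38/1  (≤ bound)
a_1 = 13: 495/13  (≤ bound)
a_2 = 1: 533/14  (≤ bound)
a_3 = 1: 1028/27  (≤ bound)
a_4 = 3: 3617/95  (> 94, stop)

1028/27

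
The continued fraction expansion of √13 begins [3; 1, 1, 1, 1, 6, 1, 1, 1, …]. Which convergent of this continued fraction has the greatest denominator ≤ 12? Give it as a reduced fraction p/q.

a_0 = 3: 3/1  (≤ bound)
a_1 = 1: 4/1  (≤ bound)
a_2 = 1: 7/2  (≤ bound)
a_3 = 1: 11/3  (≤ bound)
a_4 = 1: 18/5  (≤ bound)
a_5 = 6: 119/33  (> 12, stop)

18/5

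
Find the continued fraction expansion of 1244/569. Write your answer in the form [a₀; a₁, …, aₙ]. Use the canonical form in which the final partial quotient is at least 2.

[2; 5, 2, 1, 2, 1, 1, 5]

1244 = 2·569 + 106, so a_0 = 2
569 = 5·106 + 39, so a_1 = 5
106 = 2·39 + 28, so a_2 = 2
39 = 1·28 + 11, so a_3 = 1
28 = 2·11 + 6, so a_4 = 2
11 = 1·6 + 5, so a_5 = 1
6 = 1·5 + 1, so a_6 = 1
5 = 5·1 + 0, so a_7 = 5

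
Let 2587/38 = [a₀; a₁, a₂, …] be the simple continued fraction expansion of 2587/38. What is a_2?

Repeatedly divide and take the remainder:
2587 ÷ 38 → quotient 68, remainder 3
38 ÷ 3 → quotient 12, remainder 2
3 ÷ 2 → quotient 1, remainder 1

1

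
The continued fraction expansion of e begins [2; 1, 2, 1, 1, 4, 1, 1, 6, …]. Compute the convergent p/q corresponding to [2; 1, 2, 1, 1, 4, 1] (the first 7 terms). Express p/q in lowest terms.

106/39

Starting at the tail and folding back:
Start with 1.
4 + 1/(1/1) = 4 + 1/1 = 5/1
1 + 1/(5/1) = 1 + 1/5 = 6/5
1 + 1/(6/5) = 1 + 5/6 = 11/6
2 + 1/(11/6) = 2 + 6/11 = 28/11
1 + 1/(28/11) = 1 + 11/28 = 39/28
2 + 1/(39/28) = 2 + 28/39 = 106/39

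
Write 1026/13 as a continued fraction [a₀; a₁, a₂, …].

[78; 1, 12]

1026 ÷ 13 → quotient 78, remainder 12
13 ÷ 12 → quotient 1, remainder 1
12 ÷ 1 → quotient 12, remainder 0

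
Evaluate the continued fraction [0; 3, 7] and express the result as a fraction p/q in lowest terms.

7/22

a_0 = 0: 0/1
a_1 = 3: 1/3
a_2 = 7: 7/22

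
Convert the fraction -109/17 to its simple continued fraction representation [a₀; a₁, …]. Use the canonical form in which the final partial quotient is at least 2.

[-7; 1, 1, 2, 3]

⌊-109/17⌋ = -7, remainder 10
⌊17/10⌋ = 1, remainder 7
⌊10/7⌋ = 1, remainder 3
⌊7/3⌋ = 2, remainder 1
⌊3/1⌋ = 3, remainder 0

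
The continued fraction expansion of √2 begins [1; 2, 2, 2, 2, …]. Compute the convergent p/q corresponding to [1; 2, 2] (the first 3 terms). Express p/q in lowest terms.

7/5

Start with 2.
2 + 1/(2/1) = 2 + 1/2 = 5/2
1 + 1/(5/2) = 1 + 2/5 = 7/5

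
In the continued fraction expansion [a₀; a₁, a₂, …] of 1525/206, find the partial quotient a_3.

13

Run the Euclidean algorithm, recording each quotient:
1525 ÷ 206 → quotient 7, remainder 83
206 ÷ 83 → quotient 2, remainder 40
83 ÷ 40 → quotient 2, remainder 3
40 ÷ 3 → quotient 13, remainder 1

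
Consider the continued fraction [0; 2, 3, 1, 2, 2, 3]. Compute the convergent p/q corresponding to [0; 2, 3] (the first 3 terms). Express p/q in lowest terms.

Start with 3.
2 + 1/(3/1) = 2 + 1/3 = 7/3
0 + 1/(7/3) = 0 + 3/7 = 3/7

3/7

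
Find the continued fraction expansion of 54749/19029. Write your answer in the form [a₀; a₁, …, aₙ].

[2; 1, 7, 7, 5, 6, 3, 3]

54749 ÷ 19029 → quotient 2, remainder 16691
19029 ÷ 16691 → quotient 1, remainder 2338
16691 ÷ 2338 → quotient 7, remainder 325
2338 ÷ 325 → quotient 7, remainder 63
325 ÷ 63 → quotient 5, remainder 10
63 ÷ 10 → quotient 6, remainder 3
10 ÷ 3 → quotient 3, remainder 1
3 ÷ 1 → quotient 3, remainder 0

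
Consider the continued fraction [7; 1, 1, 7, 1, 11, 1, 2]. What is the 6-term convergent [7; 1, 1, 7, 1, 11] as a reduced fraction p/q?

1521/202

a_0 = 7: 7/1
a_1 = 1: 8/1
a_2 = 1: 15/2
a_3 = 7: 113/15
a_4 = 1: 128/17
a_5 = 11: 1521/202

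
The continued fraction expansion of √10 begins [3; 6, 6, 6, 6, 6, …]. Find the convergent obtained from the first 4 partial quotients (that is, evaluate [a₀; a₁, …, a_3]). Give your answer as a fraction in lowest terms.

Start with 6.
6 + 1/(6/1) = 6 + 1/6 = 37/6
6 + 1/(37/6) = 6 + 6/37 = 228/37
3 + 1/(228/37) = 3 + 37/228 = 721/228

721/228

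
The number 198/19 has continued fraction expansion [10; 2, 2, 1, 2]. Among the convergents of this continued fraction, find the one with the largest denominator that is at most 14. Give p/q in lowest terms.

73/7

a_0 = 10: 10/1  (≤ bound)
a_1 = 2: 21/2  (≤ bound)
a_2 = 2: 52/5  (≤ bound)
a_3 = 1: 73/7  (≤ bound)
a_4 = 2: 198/19  (> 14, stop)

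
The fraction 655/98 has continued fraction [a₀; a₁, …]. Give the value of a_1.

1

655 ÷ 98 → quotient 6, remainder 67
98 ÷ 67 → quotient 1, remainder 31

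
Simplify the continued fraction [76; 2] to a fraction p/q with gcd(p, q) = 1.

153/2

a_0 = 76: 76/1
a_1 = 2: 153/2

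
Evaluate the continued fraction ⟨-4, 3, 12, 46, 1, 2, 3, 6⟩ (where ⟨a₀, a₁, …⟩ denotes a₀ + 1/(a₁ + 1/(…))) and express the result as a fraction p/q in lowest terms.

-400805/109043

Build up convergents one term at a time:
a_0 = -4: -4/1
a_1 = 3: -11/3
a_2 = 12: -136/37
a_3 = 46: -6267/1705
a_4 = 1: -6403/1742
a_5 = 2: -19073/5189
a_6 = 3: -63622/17309
a_7 = 6: -400805/109043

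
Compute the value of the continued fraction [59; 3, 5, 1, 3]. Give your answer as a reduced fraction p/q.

Start with 3.
1 + 1/(3/1) = 1 + 1/3 = 4/3
5 + 1/(4/3) = 5 + 3/4 = 23/4
3 + 1/(23/4) = 3 + 4/23 = 73/23
59 + 1/(73/23) = 59 + 23/73 = 4330/73

4330/73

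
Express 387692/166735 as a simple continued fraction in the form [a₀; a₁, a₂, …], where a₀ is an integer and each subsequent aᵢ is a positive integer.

[2; 3, 13, 3, 14, 10, 2, 4]

387692 = 2·166735 + 54222, so a_0 = 2
166735 = 3·54222 + 4069, so a_1 = 3
54222 = 13·4069 + 1325, so a_2 = 13
4069 = 3·1325 + 94, so a_3 = 3
1325 = 14·94 + 9, so a_4 = 14
94 = 10·9 + 4, so a_5 = 10
9 = 2·4 + 1, so a_6 = 2
4 = 4·1 + 0, so a_7 = 4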